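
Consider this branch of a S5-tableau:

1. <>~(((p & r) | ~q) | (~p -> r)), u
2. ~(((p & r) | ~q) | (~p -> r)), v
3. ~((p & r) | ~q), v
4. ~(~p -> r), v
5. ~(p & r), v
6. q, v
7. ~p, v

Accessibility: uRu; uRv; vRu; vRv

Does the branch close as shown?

No world carries both an atom and its negation.

Open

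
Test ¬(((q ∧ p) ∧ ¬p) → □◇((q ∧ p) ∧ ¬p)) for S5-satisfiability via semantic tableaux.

Unsatisfiable (every branch closes)

1. ¬(((q ∧ p) ∧ ¬p) → □◇((q ∧ p) ∧ ¬p)), 0
2. (q ∧ p) ∧ ¬p, 0
3. ¬□◇((q ∧ p) ∧ ¬p), 0
4. q ∧ p, 0
5. ¬p, 0
6. q, 0
7. p, 0
Accessibility: 0R0
Branch closes: p and ¬p both at 0.
All branches of the tableau close; one closing branch shown above.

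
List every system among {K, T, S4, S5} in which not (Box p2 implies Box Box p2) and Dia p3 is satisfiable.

K, T

S4-tableau for the formula:
1. not (Box p2 implies Box Box p2) and Dia p3, u
2. not (Box p2 implies Box Box p2), u
3. Dia p3, u
4. Box p2, u
5. not Box Box p2, u
6. p2, u
7. p3, v
8. p2, v
9. not Box p2, w
10. p2, w
11. not p2, x
12. p2, x
Accessibility: uRu, uRv, uRw, uRx, vRv, wRw, wRx, xRx
Branch closes: p2 and not p2 both at x.
Every branch closes (one shown): unsatisfiable in S4, hence also in S5 (every S5-frame is an S4-frame).
T-tableau for the formula:
1. not (Box p2 implies Box Box p2) and Dia p3, u
2. not (Box p2 implies Box Box p2), u
3. Dia p3, u
4. Box p2, u
5. not Box Box p2, u
6. p2, u
7. p3, v
8. p2, v
9. not Box p2, w
10. p2, w
11. not p2, x
Accessibility: uRu, uRv, uRw, vRv, wRw, wRx, xRx
Complete open branch: satisfiable in T, hence also in K (this T-model is also a K-model).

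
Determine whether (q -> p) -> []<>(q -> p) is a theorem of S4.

Tableau for the negation ~((q -> p) -> []<>(q -> p)):
1. ~((q -> p) -> []<>(q -> p)), u
2. q -> p, u
3. ~[]<>(q -> p), u
4. p, u
5. ~<>(q -> p), v
6. ~(q -> p), v
7. q, v
8. ~p, v
Accessibility: uRu, uRv, vRv
The negation has an open branch (countermodel exists).

Invalid (countermodel exists)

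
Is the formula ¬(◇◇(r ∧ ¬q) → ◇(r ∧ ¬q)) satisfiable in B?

Satisfiable

1. ¬(◇◇(r ∧ ¬q) → ◇(r ∧ ¬q)), u
2. ◇◇(r ∧ ¬q), u   [¬→-rule on 1]
3. ¬◇(r ∧ ¬q), u   [¬→-rule on 1]
4. ¬(r ∧ ¬q), u   [¬◇-rule on 3 via uRu]
5. q, u   [¬∧-rule on 4 (branches; this branch)]
6. ◇(r ∧ ¬q), v   [◇-rule on 2: fresh world v, uRv]
7. ¬(r ∧ ¬q), v   [¬◇-rule on 3 via uRv]
8. q, v   [¬∧-rule on 7 (branches; this branch)]
9. r ∧ ¬q, w   [◇-rule on 6: fresh world w, vRw]
10. r, w   [∧-rule on 9]
11. ¬q, w   [∧-rule on 9]
Accessibility: uRu, uRv, vRu, vRv, vRw, wRv, wRw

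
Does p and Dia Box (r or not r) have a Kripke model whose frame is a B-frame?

1. p and Dia Box (r or not r), w0
2. p, w0   [and-rule on 1]
3. Dia Box (r or not r), w0   [and-rule on 1]
4. Box (r or not r), w1   [Dia-rule on 3: fresh world w1, w0Rw1]
5. r or not r, w0   [Box-rule on 4 via w1Rw0]
6. r or not r, w1   [Box-rule on 4 via w1Rw1]
7. not r, w0   [or-rule on 5 (branches; this branch)]
8. not r, w1   [or-rule on 6 (branches; this branch)]
Accessibility: w0Rw0, w0Rw1, w1Rw0, w1Rw1

Satisfiable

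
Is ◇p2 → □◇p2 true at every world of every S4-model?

Invalid (countermodel exists)

Tableau for the negation ¬(◇p2 → □◇p2):
1. ¬(◇p2 → □◇p2), u
2. ◇p2, u
3. ¬□◇p2, u
4. p2, v
5. ¬◇p2, w
6. ¬p2, w
Accessibility: uRu, uRv, uRw, vRv, wRw
The negation has an open branch (countermodel exists).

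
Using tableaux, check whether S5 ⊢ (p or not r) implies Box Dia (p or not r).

Yes, valid

Tableau for the negation not ((p or not r) implies Box Dia (p or not r)):
1. not ((p or not r) implies Box Dia (p or not r)), 0
2. p or not r, 0
3. not Box Dia (p or not r), 0
4. not r, 0
5. not Dia (p or not r), 1
6. not (p or not r), 0
7. not p, 0
8. r, 0
Accessibility: 0R0, 0R1, 1R0, 1R1
Branch closes: r and not r both at 0.
Every branch of the negation's tableau closes; the branch above is one of them.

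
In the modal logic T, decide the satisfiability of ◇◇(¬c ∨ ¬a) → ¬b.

1. ◇◇(¬c ∨ ¬a) → ¬b, 0
2. ¬b, 0
Accessibility: 0R0

Yes, satisfiable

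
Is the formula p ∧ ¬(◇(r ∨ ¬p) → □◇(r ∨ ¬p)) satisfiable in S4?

Satisfiable (open branch found)

1. p ∧ ¬(◇(r ∨ ¬p) → □◇(r ∨ ¬p)), w0
2. p, w0
3. ¬(◇(r ∨ ¬p) → □◇(r ∨ ¬p)), w0
4. ◇(r ∨ ¬p), w0
5. ¬□◇(r ∨ ¬p), w0
6. r ∨ ¬p, w1
7. ¬p, w1
8. ¬◇(r ∨ ¬p), w2
9. ¬(r ∨ ¬p), w2
10. ¬r, w2
11. p, w2
Accessibility: w0Rw0, w0Rw1, w0Rw2, w1Rw1, w2Rw2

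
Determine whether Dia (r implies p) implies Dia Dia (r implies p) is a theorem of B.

Valid in B

Tableau for the negation not (Dia (r implies p) implies Dia Dia (r implies p)):
1. not (Dia (r implies p) implies Dia Dia (r implies p)), u
2. Dia (r implies p), u
3. not Dia Dia (r implies p), u
4. not Dia (r implies p), u
5. not (r implies p), u
6. r, u
7. not p, u
8. r implies p, v
9. not Dia (r implies p), v
10. not (r implies p), v
11. r, v
12. not p, v
13. p, v
Accessibility: uRu, uRv, vRu, vRv
Branch closes: p and not p both at v.
All branches of the negation close; one closing branch shown above.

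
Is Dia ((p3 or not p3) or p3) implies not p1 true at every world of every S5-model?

Tableau for the negation not (Dia ((p3 or not p3) or p3) implies not p1):
1. not (Dia ((p3 or not p3) or p3) implies not p1), 0
2. Dia ((p3 or not p3) or p3), 0
3. p1, 0
4. (p3 or not p3) or p3, 1
5. p3, 1
Accessibility: 0R0, 0R1, 1R0, 1R1
The negation has an open branch (countermodel exists).

Not valid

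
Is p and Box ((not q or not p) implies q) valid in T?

Tableau for the negation not (p and Box ((not q or not p) implies q)):
1. not (p and Box ((not q or not p) implies q)), u
2. not Box ((not q or not p) implies q), u
3. not ((not q or not p) implies q), v
4. not q or not p, v
5. not q, v
6. not p, v
Accessibility: uRu, uRv, vRv
The negation has an open branch (countermodel exists).

Not valid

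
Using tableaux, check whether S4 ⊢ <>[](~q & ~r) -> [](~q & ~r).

Tableau for the negation ~(<>[](~q & ~r) -> [](~q & ~r)):
1. ~(<>[](~q & ~r) -> [](~q & ~r)), u
2. <>[](~q & ~r), u
3. ~[](~q & ~r), u
4. [](~q & ~r), v
5. ~q & ~r, v
6. ~q, v
7. ~r, v
8. ~(~q & ~r), w
9. r, w
Accessibility: uRu, uRv, uRw, vRv, wRw
The negation has an open branch (countermodel exists).

Not valid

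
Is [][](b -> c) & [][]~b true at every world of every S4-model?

Tableau for the negation ~([][](b -> c) & [][]~b):
1. ~([][](b -> c) & [][]~b), w0
2. ~[][]~b, w0
3. ~[]~b, w1
4. b, w2
Accessibility: w0Rw0, w0Rw1, w0Rw2, w1Rw1, w1Rw2, w2Rw2
The negation has an open branch (countermodel exists).

Invalid (countermodel exists)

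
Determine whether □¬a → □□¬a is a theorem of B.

Tableau for the negation ¬(□¬a → □□¬a):
1. ¬(□¬a → □□¬a), u
2. □¬a, u
3. ¬□□¬a, u
4. ¬a, u
5. ¬□¬a, v
6. ¬a, v
7. a, w
Accessibility: uRu, uRv, vRu, vRv, vRw, wRv, wRw
The negation has an open branch (countermodel exists).

Not valid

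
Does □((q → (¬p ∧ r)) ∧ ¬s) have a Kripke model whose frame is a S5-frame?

Satisfiable (open branch found)

1. □((q → (¬p ∧ r)) ∧ ¬s), u
2. (q → (¬p ∧ r)) ∧ ¬s, u
3. q → (¬p ∧ r), u
4. ¬s, u
5. ¬p ∧ r, u
6. ¬p, u
7. r, u
Accessibility: uRu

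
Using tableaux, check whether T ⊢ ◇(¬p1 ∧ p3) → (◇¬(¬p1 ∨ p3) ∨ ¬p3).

No, not valid

Tableau for the negation ¬(◇(¬p1 ∧ p3) → (◇¬(¬p1 ∨ p3) ∨ ¬p3)):
1. ¬(◇(¬p1 ∧ p3) → (◇¬(¬p1 ∨ p3) ∨ ¬p3)), w0
2. ◇(¬p1 ∧ p3), w0
3. ¬(◇¬(¬p1 ∨ p3) ∨ ¬p3), w0
4. ¬◇¬(¬p1 ∨ p3), w0
5. p3, w0
6. ¬p1 ∨ p3, w0
7. ¬p1 ∧ p3, w1
8. ¬p1, w1
9. p3, w1
10. ¬p1 ∨ p3, w1
Accessibility: w0Rw0, w0Rw1, w1Rw1
The negation has an open branch (countermodel exists).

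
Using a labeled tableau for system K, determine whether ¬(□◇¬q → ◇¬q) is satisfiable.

Satisfiable (open branch found)

1. ¬(□◇¬q → ◇¬q), 0
2. □◇¬q, 0   [¬→-rule on 1]
3. ¬◇¬q, 0   [¬→-rule on 1]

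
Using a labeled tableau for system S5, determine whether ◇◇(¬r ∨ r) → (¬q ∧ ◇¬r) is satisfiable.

Yes, satisfiable

1. ◇◇(¬r ∨ r) → (¬q ∧ ◇¬r), w0
2. ¬q ∧ ◇¬r, w0   [→-rule on 1 (branches; this branch)]
3. ¬q, w0   [∧-rule on 2]
4. ◇¬r, w0   [∧-rule on 2]
5. ¬r, w1   [◇-rule on 4: fresh world w1, w0Rw1]
Accessibility: w0Rw0, w0Rw1, w1Rw0, w1Rw1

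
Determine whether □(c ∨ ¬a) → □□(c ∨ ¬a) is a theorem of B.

Invalid (countermodel exists)

Tableau for the negation ¬(□(c ∨ ¬a) → □□(c ∨ ¬a)):
1. ¬(□(c ∨ ¬a) → □□(c ∨ ¬a)), 0
2. □(c ∨ ¬a), 0
3. ¬□□(c ∨ ¬a), 0
4. c ∨ ¬a, 0
5. ¬a, 0
6. ¬□(c ∨ ¬a), 1
7. c ∨ ¬a, 1
8. ¬a, 1
9. ¬(c ∨ ¬a), 2
10. ¬c, 2
11. a, 2
Accessibility: 0R0, 0R1, 1R0, 1R1, 1R2, 2R1, 2R2
The negation has an open branch (countermodel exists).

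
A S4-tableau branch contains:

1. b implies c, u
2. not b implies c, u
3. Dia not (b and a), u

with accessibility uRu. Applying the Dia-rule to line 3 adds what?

a fresh world v with uRv, and not (b and a) at v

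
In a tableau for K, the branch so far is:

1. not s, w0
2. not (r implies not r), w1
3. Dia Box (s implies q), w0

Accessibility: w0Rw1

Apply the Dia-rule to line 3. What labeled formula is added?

a fresh world w2 with w0Rw2, and Box (s implies q) at w2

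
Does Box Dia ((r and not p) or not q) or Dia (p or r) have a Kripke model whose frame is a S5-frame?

1. Box Dia ((r and not p) or not q) or Dia (p or r), w0
2. Dia (p or r), w0
3. p or r, w1
4. r, w1
Accessibility: w0Rw0, w0Rw1, w1Rw0, w1Rw1

Yes, satisfiable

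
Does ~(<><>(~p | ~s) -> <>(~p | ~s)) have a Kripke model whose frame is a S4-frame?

Unsatisfiable (every branch closes)

1. ~(<><>(~p | ~s) -> <>(~p | ~s)), 0
2. <><>(~p | ~s), 0
3. ~<>(~p | ~s), 0
4. ~(~p | ~s), 0
5. p, 0
6. s, 0
7. <>(~p | ~s), 1
8. ~(~p | ~s), 1
9. p, 1
10. s, 1
11. ~p | ~s, 2
12. ~(~p | ~s), 2
13. p, 2
14. s, 2
15. ~s, 2
Accessibility: 0R0, 0R1, 0R2, 1R1, 1R2, 2R2
Branch closes: s and ~s both at 2.
(One branch shown.) All branches close.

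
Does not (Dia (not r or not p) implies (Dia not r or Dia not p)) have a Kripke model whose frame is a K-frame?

Unsatisfiable (every branch closes)

1. not (Dia (not r or not p) implies (Dia not r or Dia not p)), w0
2. Dia (not r or not p), w0
3. not (Dia not r or Dia not p), w0
4. not Dia not r, w0
5. not Dia not p, w0
6. not r or not p, w1
7. r, w1
8. p, w1
9. not p, w1
Accessibility: w0Rw1
Branch closes: p and not p both at w1.
All branches of the tableau close; one closing branch shown above.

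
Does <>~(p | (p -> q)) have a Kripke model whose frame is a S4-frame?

1. <>~(p | (p -> q)), 0
2. ~(p | (p -> q)), 1
3. ~p, 1
4. ~(p -> q), 1
5. p, 1
6. ~q, 1
Accessibility: 0R0, 0R1, 1R1
Branch closes: p and ~p both at 1.
Every branch closes; the branch above is one of them.

No, unsatisfiable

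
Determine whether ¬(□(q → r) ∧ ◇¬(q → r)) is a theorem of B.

Tableau for the negation □(q → r) ∧ ◇¬(q → r):
1. □(q → r) ∧ ◇¬(q → r), 0
2. □(q → r), 0
3. ◇¬(q → r), 0
4. q → r, 0
5. r, 0
6. ¬(q → r), 1
7. q, 1
8. ¬r, 1
9. q → r, 1
10. r, 1
Accessibility: 0R0, 0R1, 1R0, 1R1
Branch closes: r and ¬r both at 1.
All branches of the negation close; one closing branch shown above.

Yes, valid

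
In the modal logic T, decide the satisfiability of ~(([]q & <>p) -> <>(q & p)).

Unsatisfiable

1. ~(([]q & <>p) -> <>(q & p)), 0
2. []q & <>p, 0   [~->-rule on 1]
3. ~<>(q & p), 0   [~->-rule on 1]
4. []q, 0   [&-rule on 2]
5. <>p, 0   [&-rule on 2]
6. ~(q & p), 0   [~<>-rule on 3 via 0R0]
7. q, 0   [[]-rule on 4 via 0R0]
8. ~p, 0   [~&-rule on 6 (branches; this branch)]
9. p, 1   [<>-rule on 5: fresh world 1, 0R1]
10. ~(q & p), 1   [~<>-rule on 3 via 0R1]
11. q, 1   [[]-rule on 4 via 0R1]
12. ~p, 1   [~&-rule on 10 (branches; this branch)]
Accessibility: 0R0, 0R1, 1R1
Branch closes: p and ~p both at 1.
All branches of the tableau close; one closing branch shown above.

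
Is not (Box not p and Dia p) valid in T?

Valid in T

Tableau for the negation Box not p and Dia p:
1. Box not p and Dia p, 0
2. Box not p, 0   [and-rule on 1]
3. Dia p, 0   [and-rule on 1]
4. not p, 0   [Box-rule on 2 via 0R0]
5. p, 1   [Dia-rule on 3: fresh world 1, 0R1]
6. not p, 1   [Box-rule on 2 via 0R1]
Accessibility: 0R0, 0R1, 1R1
Branch closes: p and not p both at 1.
All branches of the negation close; one closing branch shown above.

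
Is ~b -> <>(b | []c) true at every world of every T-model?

Invalid (countermodel exists)

Tableau for the negation ~(~b -> <>(b | []c)):
1. ~(~b -> <>(b | []c)), 0
2. ~b, 0
3. ~<>(b | []c), 0
4. ~(b | []c), 0
5. ~[]c, 0
6. ~c, 1
7. ~(b | []c), 1
8. ~b, 1
9. ~[]c, 1
10. ~c, 2
Accessibility: 0R0, 0R1, 1R1, 1R2, 2R2
The negation has an open branch (countermodel exists).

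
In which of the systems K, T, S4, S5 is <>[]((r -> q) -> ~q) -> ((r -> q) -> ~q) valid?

S5-tableau for the negation ~(<>[]((r -> q) -> ~q) -> ((r -> q) -> ~q)):
1. ~(<>[]((r -> q) -> ~q) -> ((r -> q) -> ~q)), w0
2. <>[]((r -> q) -> ~q), w0
3. ~((r -> q) -> ~q), w0
4. r -> q, w0
5. q, w0
6. []((r -> q) -> ~q), w1
7. (r -> q) -> ~q, w0
8. (r -> q) -> ~q, w1
9. ~(r -> q), w0
10. r, w0
11. ~q, w0
Accessibility: w0Rw0, w0Rw1, w1Rw0, w1Rw1
Branch closes: q and ~q both at w0.
Every branch closes (one shown): valid in S5.
S4-tableau for the negation ~(<>[]((r -> q) -> ~q) -> ((r -> q) -> ~q)):
1. ~(<>[]((r -> q) -> ~q) -> ((r -> q) -> ~q)), w0
2. <>[]((r -> q) -> ~q), w0
3. ~((r -> q) -> ~q), w0
4. r -> q, w0
5. q, w0
6. []((r -> q) -> ~q), w1
7. (r -> q) -> ~q, w1
8. ~q, w1
Accessibility: w0Rw0, w0Rw1, w1Rw1
Complete open branch: countermodel on an S4-frame, so not valid in S4, nor in K, T (the same frame is also a K-frame and a T-frame).

S5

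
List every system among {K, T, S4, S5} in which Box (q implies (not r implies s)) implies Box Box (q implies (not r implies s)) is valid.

S4, S5

S4-tableau for the negation not (Box (q implies (not r implies s)) implies Box Box (q implies (not r implies s))):
1. not (Box (q implies (not r implies s)) implies Box Box (q implies (not r implies s))), 0
2. Box (q implies (not r implies s)), 0   [neg-implies-rule on 1]
3. not Box Box (q implies (not r implies s)), 0   [neg-implies-rule on 1]
4. q implies (not r implies s), 0   [Box-rule on 2 via 0R0]
5. not r implies s, 0   [implies-rule on 4 (branches; this branch)]
6. s, 0   [implies-rule on 5 (branches; this branch)]
7. not Box (q implies (not r implies s)), 1   [neg-Box-rule on 3: fresh world 1, 0R1]
8. q implies (not r implies s), 1   [Box-rule on 2 via 0R1]
9. not r implies s, 1   [implies-rule on 8 (branches; this branch)]
10. s, 1   [implies-rule on 9 (branches; this branch)]
11. not (q implies (not r implies s)), 2   [neg-Box-rule on 7: fresh world 2, 1R2]
12. q, 2   [neg-implies-rule on 11]
13. not (not r implies s), 2   [neg-implies-rule on 11]
14. not r, 2   [neg-implies-rule on 13]
15. not s, 2   [neg-implies-rule on 13]
16. q implies (not r implies s), 2   [Box-rule on 2 via 0R2]
17. not r implies s, 2   [implies-rule on 16 (branches; this branch)]
18. s, 2   [implies-rule on 17 (branches; this branch)]
Accessibility: 0R0, 0R1, 0R2, 1R1, 1R2, 2R2
Branch closes: s and not s both at 2.
Every branch closes (one shown): valid in S4, hence also in S5 (every theorem of S4 is a theorem of S5).
T-tableau for the negation not (Box (q implies (not r implies s)) implies Box Box (q implies (not r implies s))):
1. not (Box (q implies (not r implies s)) implies Box Box (q implies (not r implies s))), 0
2. Box (q implies (not r implies s)), 0   [neg-implies-rule on 1]
3. not Box Box (q implies (not r implies s)), 0   [neg-implies-rule on 1]
4. q implies (not r implies s), 0   [Box-rule on 2 via 0R0]
5. not r implies s, 0   [implies-rule on 4 (branches; this branch)]
6. s, 0   [implies-rule on 5 (branches; this branch)]
7. not Box (q implies (not r implies s)), 1   [neg-Box-rule on 3: fresh world 1, 0R1]
8. q implies (not r implies s), 1   [Box-rule on 2 via 0R1]
9. not r implies s, 1   [implies-rule on 8 (branches; this branch)]
10. s, 1   [implies-rule on 9 (branches; this branch)]
11. not (q implies (not r implies s)), 2   [neg-Box-rule on 7: fresh world 2, 1R2]
12. q, 2   [neg-implies-rule on 11]
13. not (not r implies s), 2   [neg-implies-rule on 11]
14. not r, 2   [neg-implies-rule on 13]
15. not s, 2   [neg-implies-rule on 13]
Accessibility: 0R0, 0R1, 1R1, 1R2, 2R2
Complete open branch: countermodel on a T-frame, so not valid in T, nor in K (the same frame is also a K-frame).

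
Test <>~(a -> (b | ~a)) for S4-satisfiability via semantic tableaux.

Satisfiable (open branch found)

1. <>~(a -> (b | ~a)), 0
2. ~(a -> (b | ~a)), 1
3. a, 1
4. ~(b | ~a), 1
5. ~b, 1
Accessibility: 0R0, 0R1, 1R1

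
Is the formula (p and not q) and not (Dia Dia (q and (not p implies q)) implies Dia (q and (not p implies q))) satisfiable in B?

1. (p and not q) and not (Dia Dia (q and (not p implies q)) implies Dia (q and (not p implies q))), w0
2. p and not q, w0
3. not (Dia Dia (q and (not p implies q)) implies Dia (q and (not p implies q))), w0
4. p, w0
5. not q, w0
6. Dia Dia (q and (not p implies q)), w0
7. not Dia (q and (not p implies q)), w0
8. not (q and (not p implies q)), w0
9. Dia (q and (not p implies q)), w1
10. not (q and (not p implies q)), w1
11. not (not p implies q), w1
12. not p, w1
13. not q, w1
14. q and (not p implies q), w2
15. q, w2
16. not p implies q, w2
Accessibility: w0Rw0, w0Rw1, w1Rw0, w1Rw1, w1Rw2, w2Rw1, w2Rw2

Satisfiable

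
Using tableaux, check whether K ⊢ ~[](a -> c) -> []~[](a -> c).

Tableau for the negation ~(~[](a -> c) -> []~[](a -> c)):
1. ~(~[](a -> c) -> []~[](a -> c)), u
2. ~[](a -> c), u
3. ~[]~[](a -> c), u
4. ~(a -> c), v
5. a, v
6. ~c, v
7. [](a -> c), w
Accessibility: uRv, uRw
The negation has an open branch (countermodel exists).

Invalid (countermodel exists)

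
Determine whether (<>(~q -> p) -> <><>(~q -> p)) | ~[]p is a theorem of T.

Tableau for the negation ~((<>(~q -> p) -> <><>(~q -> p)) | ~[]p):
1. ~((<>(~q -> p) -> <><>(~q -> p)) | ~[]p), u
2. ~(<>(~q -> p) -> <><>(~q -> p)), u   [~|-rule on 1]
3. []p, u   [~|-rule on 1]
4. <>(~q -> p), u   [~->-rule on 2]
5. ~<><>(~q -> p), u   [~->-rule on 2]
6. p, u   [[]-rule on 3 via uRu]
7. ~<>(~q -> p), u   [~<>-rule on 5 via uRu]
8. ~(~q -> p), u   [~<>-rule on 7 via uRu]
9. ~q, u   [~->-rule on 8]
10. ~p, u   [~->-rule on 8]
Accessibility: uRu
Branch closes: p and ~p both at u.
All branches of the negation close; one closing branch shown above.

Valid in T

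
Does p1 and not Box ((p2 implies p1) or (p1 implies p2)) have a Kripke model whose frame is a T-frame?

1. p1 and not Box ((p2 implies p1) or (p1 implies p2)), w0
2. p1, w0   [and-rule on 1]
3. not Box ((p2 implies p1) or (p1 implies p2)), w0   [and-rule on 1]
4. not ((p2 implies p1) or (p1 implies p2)), w1   [neg-Box-rule on 3: fresh world w1, w0Rw1]
5. not (p2 implies p1), w1   [neg-or-rule on 4]
6. not (p1 implies p2), w1   [neg-or-rule on 4]
7. p2, w1   [neg-implies-rule on 5]
8. not p1, w1   [neg-implies-rule on 5]
9. p1, w1   [neg-implies-rule on 6]
10. not p2, w1   [neg-implies-rule on 6]
Accessibility: w0Rw0, w0Rw1, w1Rw1
Branch closes: p1 and not p1 both at w1.
(One branch shown.) All branches close.

Unsatisfiable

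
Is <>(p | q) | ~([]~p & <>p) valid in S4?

Tableau for the negation ~(<>(p | q) | ~([]~p & <>p)):
1. ~(<>(p | q) | ~([]~p & <>p)), u
2. ~<>(p | q), u
3. []~p & <>p, u
4. []~p, u
5. <>p, u
6. ~(p | q), u
7. ~p, u
8. ~q, u
9. p, v
10. ~(p | q), v
11. ~p, v
12. ~q, v
Accessibility: uRu, uRv, vRv
Branch closes: p and ~p both at v.
All branches of the negation close; one closing branch shown above.

Yes, valid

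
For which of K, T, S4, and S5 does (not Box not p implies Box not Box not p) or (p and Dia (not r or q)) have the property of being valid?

S5

S5-tableau for the negation not ((not Box not p implies Box not Box not p) or (p and Dia (not r or q))):
1. not ((not Box not p implies Box not Box not p) or (p and Dia (not r or q))), w0
2. not (not Box not p implies Box not Box not p), w0
3. not (p and Dia (not r or q)), w0
4. not Box not p, w0
5. not Box not Box not p, w0
6. not Dia (not r or q), w0
7. not (not r or q), w0
8. r, w0
9. not q, w0
10. p, w1
11. not (not r or q), w1
12. r, w1
13. not q, w1
14. Box not p, w2
15. not (not r or q), w2
16. r, w2
17. not q, w2
18. not p, w0
19. not p, w1
Accessibility: w0Rw0, w0Rw1, w0Rw2, w1Rw0, w1Rw1, w1Rw2, w2Rw0, w2Rw1, w2Rw2
Branch closes: p and not p both at w1.
Every branch closes (one shown): valid in S5.
S4-tableau for the negation not ((not Box not p implies Box not Box not p) or (p and Dia (not r or q))):
1. not ((not Box not p implies Box not Box not p) or (p and Dia (not r or q))), w0
2. not (not Box not p implies Box not Box not p), w0
3. not (p and Dia (not r or q)), w0
4. not Box not p, w0
5. not Box not Box not p, w0
6. not Dia (not r or q), w0
7. not (not r or q), w0
8. r, w0
9. not q, w0
10. p, w1
11. not (not r or q), w1
12. r, w1
13. not q, w1
14. Box not p, w2
15. not (not r or q), w2
16. r, w2
17. not q, w2
18. not p, w2
Accessibility: w0Rw0, w0Rw1, w0Rw2, w1Rw1, w2Rw2
Complete open branch: countermodel on an S4-frame, so not valid in S4, nor in K, T (the same frame is also a K-frame and a T-frame).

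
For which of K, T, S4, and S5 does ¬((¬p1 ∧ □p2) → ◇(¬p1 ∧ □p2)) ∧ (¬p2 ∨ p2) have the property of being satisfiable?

K

T-tableau for the formula:
1. ¬((¬p1 ∧ □p2) → ◇(¬p1 ∧ □p2)) ∧ (¬p2 ∨ p2), u
2. ¬((¬p1 ∧ □p2) → ◇(¬p1 ∧ □p2)), u
3. ¬p2 ∨ p2, u
4. ¬p1 ∧ □p2, u
5. ¬◇(¬p1 ∧ □p2), u
6. ¬p1, u
7. □p2, u
8. ¬(¬p1 ∧ □p2), u
9. p2, u
10. ¬□p2, u
11. ¬p2, v
12. ¬(¬p1 ∧ □p2), v
13. p2, v
Accessibility: uRu, uRv, vRv
Branch closes: p2 and ¬p2 both at v.
Every branch closes (one shown): unsatisfiable in T, hence also in S4, S5 (every S4/S5-frame is a T-frame).
K-tableau for the formula:
1. ¬((¬p1 ∧ □p2) → ◇(¬p1 ∧ □p2)) ∧ (¬p2 ∨ p2), u
2. ¬((¬p1 ∧ □p2) → ◇(¬p1 ∧ □p2)), u
3. ¬p2 ∨ p2, u
4. ¬p1 ∧ □p2, u
5. ¬◇(¬p1 ∧ □p2), u
6. ¬p1, u
7. □p2, u
8. p2, u
Complete open branch: satisfiable in K.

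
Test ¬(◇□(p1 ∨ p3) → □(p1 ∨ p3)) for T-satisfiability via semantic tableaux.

1. ¬(◇□(p1 ∨ p3) → □(p1 ∨ p3)), 0
2. ◇□(p1 ∨ p3), 0   [¬→-rule on 1]
3. ¬□(p1 ∨ p3), 0   [¬→-rule on 1]
4. □(p1 ∨ p3), 1   [◇-rule on 2: fresh world 1, 0R1]
5. p1 ∨ p3, 1   [□-rule on 4 via 1R1]
6. p3, 1   [∨-rule on 5 (branches; this branch)]
7. ¬(p1 ∨ p3), 2   [¬□-rule on 3: fresh world 2, 0R2]
8. ¬p1, 2   [¬∨-rule on 7]
9. ¬p3, 2   [¬∨-rule on 7]
Accessibility: 0R0, 0R1, 0R2, 1R1, 2R2

Yes, satisfiable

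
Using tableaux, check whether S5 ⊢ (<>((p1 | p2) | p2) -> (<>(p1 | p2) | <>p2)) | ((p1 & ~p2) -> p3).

Tableau for the negation ~((<>((p1 | p2) | p2) -> (<>(p1 | p2) | <>p2)) | ((p1 & ~p2) -> p3)):
1. ~((<>((p1 | p2) | p2) -> (<>(p1 | p2) | <>p2)) | ((p1 & ~p2) -> p3)), u
2. ~(<>((p1 | p2) | p2) -> (<>(p1 | p2) | <>p2)), u
3. ~((p1 & ~p2) -> p3), u
4. <>((p1 | p2) | p2), u
5. ~(<>(p1 | p2) | <>p2), u
6. p1 & ~p2, u
7. ~p3, u
8. ~<>(p1 | p2), u
9. ~<>p2, u
10. p1, u
11. ~p2, u
12. ~(p1 | p2), u
13. ~p1, u
Accessibility: uRu
Branch closes: p1 and ~p1 both at u.
Every branch of the negation's tableau closes; the branch above is one of them.

Valid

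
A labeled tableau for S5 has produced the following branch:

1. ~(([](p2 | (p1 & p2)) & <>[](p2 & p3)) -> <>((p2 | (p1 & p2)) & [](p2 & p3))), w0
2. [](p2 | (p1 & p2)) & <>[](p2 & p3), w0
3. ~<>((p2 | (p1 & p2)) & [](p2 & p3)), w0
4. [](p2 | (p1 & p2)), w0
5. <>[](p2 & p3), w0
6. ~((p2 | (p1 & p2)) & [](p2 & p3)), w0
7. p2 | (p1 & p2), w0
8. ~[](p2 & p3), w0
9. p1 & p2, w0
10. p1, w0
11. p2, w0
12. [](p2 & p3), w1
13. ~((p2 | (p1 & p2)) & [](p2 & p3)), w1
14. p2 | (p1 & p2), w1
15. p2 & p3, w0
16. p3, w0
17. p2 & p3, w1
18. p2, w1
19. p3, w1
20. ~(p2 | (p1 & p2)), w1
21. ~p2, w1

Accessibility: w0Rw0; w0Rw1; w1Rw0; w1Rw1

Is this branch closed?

Both p2 and ~p2 appear at w1.

Closed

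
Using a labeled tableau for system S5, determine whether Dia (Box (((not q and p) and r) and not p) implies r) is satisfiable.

1. Dia (Box (((not q and p) and r) and not p) implies r), w0
2. Box (((not q and p) and r) and not p) implies r, w1
3. r, w1
Accessibility: w0Rw0, w0Rw1, w1Rw0, w1Rw1

Yes, satisfiable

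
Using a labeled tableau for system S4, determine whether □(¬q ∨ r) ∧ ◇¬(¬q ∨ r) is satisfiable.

1. □(¬q ∨ r) ∧ ◇¬(¬q ∨ r), 0
2. □(¬q ∨ r), 0
3. ◇¬(¬q ∨ r), 0
4. ¬q ∨ r, 0
5. r, 0
6. ¬(¬q ∨ r), 1
7. q, 1
8. ¬r, 1
9. ¬q ∨ r, 1
10. r, 1
Accessibility: 0R0, 0R1, 1R1
Branch closes: r and ¬r both at 1.
All branches of the tableau close; one closing branch shown above.

Unsatisfiable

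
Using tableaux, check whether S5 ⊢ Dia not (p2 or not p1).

Tableau for the negation not Dia not (p2 or not p1):
1. not Dia not (p2 or not p1), w0
2. p2 or not p1, w0   [neg-Dia-rule on 1 via w0Rw0]
3. not p1, w0   [or-rule on 2 (branches; this branch)]
Accessibility: w0Rw0
The negation has an open branch (countermodel exists).

Invalid (countermodel exists)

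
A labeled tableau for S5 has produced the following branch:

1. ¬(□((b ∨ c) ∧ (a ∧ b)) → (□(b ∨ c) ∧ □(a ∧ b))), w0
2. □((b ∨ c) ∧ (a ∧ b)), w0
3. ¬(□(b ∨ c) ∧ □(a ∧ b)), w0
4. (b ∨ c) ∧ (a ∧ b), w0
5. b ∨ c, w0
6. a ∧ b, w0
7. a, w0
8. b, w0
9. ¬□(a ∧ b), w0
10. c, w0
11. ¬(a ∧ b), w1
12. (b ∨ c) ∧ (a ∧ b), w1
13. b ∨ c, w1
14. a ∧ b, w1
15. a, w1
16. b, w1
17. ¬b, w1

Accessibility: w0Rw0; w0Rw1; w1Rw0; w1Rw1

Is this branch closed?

Both b and ¬b appear at w1.

Yes, closed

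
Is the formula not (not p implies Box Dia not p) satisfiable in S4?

Satisfiable (open branch found)

1. not (not p implies Box Dia not p), 0
2. not p, 0
3. not Box Dia not p, 0
4. not Dia not p, 1
5. p, 1
Accessibility: 0R0, 0R1, 1R1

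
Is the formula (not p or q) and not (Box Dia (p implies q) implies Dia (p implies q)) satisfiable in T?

Unsatisfiable

1. (not p or q) and not (Box Dia (p implies q) implies Dia (p implies q)), u
2. not p or q, u
3. not (Box Dia (p implies q) implies Dia (p implies q)), u
4. Box Dia (p implies q), u
5. not Dia (p implies q), u
6. Dia (p implies q), u
7. not (p implies q), u
8. p, u
9. not q, u
10. q, u
Accessibility: uRu
Branch closes: q and not q both at u.
All branches of the tableau close; one closing branch shown above.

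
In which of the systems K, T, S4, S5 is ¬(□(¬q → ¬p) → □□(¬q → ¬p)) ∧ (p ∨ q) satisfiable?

T-tableau for the formula:
1. ¬(□(¬q → ¬p) → □□(¬q → ¬p)) ∧ (p ∨ q), 0
2. ¬(□(¬q → ¬p) → □□(¬q → ¬p)), 0   [∧-rule on 1]
3. p ∨ q, 0   [∧-rule on 1]
4. □(¬q → ¬p), 0   [¬→-rule on 2]
5. ¬□□(¬q → ¬p), 0   [¬→-rule on 2]
6. ¬q → ¬p, 0   [□-rule on 4 via 0R0]
7. q, 0   [∨-rule on 3 (branches; this branch)]
8. ¬p, 0   [→-rule on 6 (branches; this branch)]
9. ¬□(¬q → ¬p), 1   [¬□-rule on 5: fresh world 1, 0R1]
10. ¬q → ¬p, 1   [□-rule on 4 via 0R1]
11. ¬p, 1   [→-rule on 10 (branches; this branch)]
12. ¬(¬q → ¬p), 2   [¬□-rule on 9: fresh world 2, 1R2]
13. ¬q, 2   [¬→-rule on 12]
14. p, 2   [¬→-rule on 12]
Accessibility: 0R0, 0R1, 1R1, 1R2, 2R2
Complete open branch: satisfiable in T, hence also in K (this T-model is also a K-model).
S4-tableau for the formula:
1. ¬(□(¬q → ¬p) → □□(¬q → ¬p)) ∧ (p ∨ q), 0
2. ¬(□(¬q → ¬p) → □□(¬q → ¬p)), 0   [∧-rule on 1]
3. p ∨ q, 0   [∧-rule on 1]
4. □(¬q → ¬p), 0   [¬→-rule on 2]
5. ¬□□(¬q → ¬p), 0   [¬→-rule on 2]
6. ¬q → ¬p, 0   [□-rule on 4 via 0R0]
7. q, 0   [∨-rule on 3 (branches; this branch)]
8. ¬p, 0   [→-rule on 6 (branches; this branch)]
9. ¬□(¬q → ¬p), 1   [¬□-rule on 5: fresh world 1, 0R1]
10. ¬q → ¬p, 1   [□-rule on 4 via 0R1]
11. ¬p, 1   [→-rule on 10 (branches; this branch)]
12. ¬(¬q → ¬p), 2   [¬□-rule on 9: fresh world 2, 1R2]
13. ¬q, 2   [¬→-rule on 12]
14. p, 2   [¬→-rule on 12]
15. ¬q → ¬p, 2   [□-rule on 4 via 0R2]
16. ¬p, 2   [→-rule on 15 (branches; this branch)]
Accessibility: 0R0, 0R1, 0R2, 1R1, 1R2, 2R2
Branch closes: p and ¬p both at 2.
Every branch closes (one shown): unsatisfiable in S4, hence also in S5 (every S5-frame is an S4-frame).

K, T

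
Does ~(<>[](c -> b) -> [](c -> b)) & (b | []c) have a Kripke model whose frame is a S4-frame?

Satisfiable (open branch found)

1. ~(<>[](c -> b) -> [](c -> b)) & (b | []c), u
2. ~(<>[](c -> b) -> [](c -> b)), u   [&-rule on 1]
3. b | []c, u   [&-rule on 1]
4. <>[](c -> b), u   [~->-rule on 2]
5. ~[](c -> b), u   [~->-rule on 2]
6. []c, u   [|-rule on 3 (branches; this branch)]
7. c, u   [[]-rule on 6 via uRu]
8. [](c -> b), v   [<>-rule on 4: fresh world v, uRv]
9. c, v   [[]-rule on 6 via uRv]
10. c -> b, v   [[]-rule on 8 via vRv]
11. b, v   [->-rule on 10 (branches; this branch)]
12. ~(c -> b), w   [~[]-rule on 5: fresh world w, uRw]
13. c, w   [~->-rule on 12]
14. ~b, w   [~->-rule on 12]
Accessibility: uRu, uRv, uRw, vRv, wRw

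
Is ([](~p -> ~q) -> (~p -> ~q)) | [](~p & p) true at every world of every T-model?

Tableau for the negation ~(([](~p -> ~q) -> (~p -> ~q)) | [](~p & p)):
1. ~(([](~p -> ~q) -> (~p -> ~q)) | [](~p & p)), w0
2. ~([](~p -> ~q) -> (~p -> ~q)), w0
3. ~[](~p & p), w0
4. [](~p -> ~q), w0
5. ~(~p -> ~q), w0
6. ~p, w0
7. q, w0
8. ~p -> ~q, w0
9. ~q, w0
Accessibility: w0Rw0
Branch closes: q and ~q both at w0.
Every branch of the negation's tableau closes; the branch above is one of them.

Valid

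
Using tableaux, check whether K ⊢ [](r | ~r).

Valid in K

Tableau for the negation ~[](r | ~r):
1. ~[](r | ~r), w0
2. ~(r | ~r), w1
3. ~r, w1
4. r, w1
Accessibility: w0Rw1
Branch closes: r and ~r both at w1.
Every branch of the negation's tableau closes; the branch above is one of them.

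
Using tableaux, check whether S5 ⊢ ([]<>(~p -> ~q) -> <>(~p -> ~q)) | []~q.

Tableau for the negation ~(([]<>(~p -> ~q) -> <>(~p -> ~q)) | []~q):
1. ~(([]<>(~p -> ~q) -> <>(~p -> ~q)) | []~q), 0
2. ~([]<>(~p -> ~q) -> <>(~p -> ~q)), 0
3. ~[]~q, 0
4. []<>(~p -> ~q), 0
5. ~<>(~p -> ~q), 0
6. <>(~p -> ~q), 0
7. ~(~p -> ~q), 0
8. ~p, 0
9. q, 0
10. q, 1
11. <>(~p -> ~q), 1
12. ~(~p -> ~q), 1
13. ~p, 1
14. ~p -> ~q, 2
15. <>(~p -> ~q), 2
16. ~(~p -> ~q), 2
17. ~p, 2
18. q, 2
19. ~q, 2
Accessibility: 0R0, 0R1, 0R2, 1R0, 1R1, 1R2, 2R0, 2R1, 2R2
Branch closes: q and ~q both at 2.
Every branch of the negation's tableau closes; the branch above is one of them.

Valid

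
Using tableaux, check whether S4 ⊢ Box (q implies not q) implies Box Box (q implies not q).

Valid in S4

Tableau for the negation not (Box (q implies not q) implies Box Box (q implies not q)):
1. not (Box (q implies not q) implies Box Box (q implies not q)), u
2. Box (q implies not q), u
3. not Box Box (q implies not q), u
4. q implies not q, u
5. not q, u
6. not Box (q implies not q), v
7. q implies not q, v
8. not q, v
9. not (q implies not q), w
10. q, w
11. q implies not q, w
12. not q, w
Accessibility: uRu, uRv, uRw, vRv, vRw, wRw
Branch closes: q and not q both at w.
Every branch of the negation's tableau closes; the branch above is one of them.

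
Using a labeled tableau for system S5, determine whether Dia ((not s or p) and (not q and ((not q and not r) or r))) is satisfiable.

1. Dia ((not s or p) and (not q and ((not q and not r) or r))), w0
2. (not s or p) and (not q and ((not q and not r) or r)), w1
3. not s or p, w1
4. not q and ((not q and not r) or r), w1
5. not q, w1
6. (not q and not r) or r, w1
7. p, w1
8. r, w1
Accessibility: w0Rw0, w0Rw1, w1Rw0, w1Rw1

Yes, satisfiable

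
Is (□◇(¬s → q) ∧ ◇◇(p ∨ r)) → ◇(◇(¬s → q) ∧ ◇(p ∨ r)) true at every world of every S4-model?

Tableau for the negation ¬((□◇(¬s → q) ∧ ◇◇(p ∨ r)) → ◇(◇(¬s → q) ∧ ◇(p ∨ r))):
1. ¬((□◇(¬s → q) ∧ ◇◇(p ∨ r)) → ◇(◇(¬s → q) ∧ ◇(p ∨ r))), u
2. □◇(¬s → q) ∧ ◇◇(p ∨ r), u
3. ¬◇(◇(¬s → q) ∧ ◇(p ∨ r)), u
4. □◇(¬s → q), u
5. ◇◇(p ∨ r), u
6. ¬(◇(¬s → q) ∧ ◇(p ∨ r)), u
7. ◇(¬s → q), u
8. ¬◇(p ∨ r), u
9. ¬(p ∨ r), u
10. ¬p, u
11. ¬r, u
12. ◇(p ∨ r), v
13. ¬(◇(¬s → q) ∧ ◇(p ∨ r)), v
14. ◇(¬s → q), v
15. ¬(p ∨ r), v
16. ¬p, v
17. ¬r, v
18. ¬◇(¬s → q), v
19. ¬(¬s → q), v
20. ¬s, v
21. ¬q, v
22. ¬s → q, w
23. ¬(◇(¬s → q) ∧ ◇(p ∨ r)), w
24. ◇(¬s → q), w
25. ¬(p ∨ r), w
26. ¬p, w
27. ¬r, w
28. q, w
29. ¬◇(p ∨ r), w
30. p ∨ r, x
31. ¬(◇(¬s → q) ∧ ◇(p ∨ r)), x
32. ◇(¬s → q), x
33. ¬(p ∨ r), x
34. ¬p, x
35. ¬r, x
36. ¬(¬s → q), x
37. ¬s, x
38. ¬q, x
39. r, x
Accessibility: uRu, uRv, uRw, uRx, vRv, vRx, wRw, xRx
Branch closes: r and ¬r both at x.
Every branch of the negation's tableau closes; the branch above is one of them.

Valid in S4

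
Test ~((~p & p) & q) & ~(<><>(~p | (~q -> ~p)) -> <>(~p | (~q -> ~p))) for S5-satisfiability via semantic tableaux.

1. ~((~p & p) & q) & ~(<><>(~p | (~q -> ~p)) -> <>(~p | (~q -> ~p))), w0
2. ~((~p & p) & q), w0
3. ~(<><>(~p | (~q -> ~p)) -> <>(~p | (~q -> ~p))), w0
4. <><>(~p | (~q -> ~p)), w0
5. ~<>(~p | (~q -> ~p)), w0
6. ~(~p | (~q -> ~p)), w0
7. p, w0
8. ~(~q -> ~p), w0
9. ~q, w0
10. ~(~p & p), w0
11. <>(~p | (~q -> ~p)), w1
12. ~(~p | (~q -> ~p)), w1
13. p, w1
14. ~(~q -> ~p), w1
15. ~q, w1
16. ~p | (~q -> ~p), w2
17. ~(~p | (~q -> ~p)), w2
18. p, w2
19. ~(~q -> ~p), w2
20. ~q, w2
21. ~q -> ~p, w2
22. ~p, w2
Accessibility: w0Rw0, w0Rw1, w0Rw2, w1Rw0, w1Rw1, w1Rw2, w2Rw0, w2Rw1, w2Rw2
Branch closes: p and ~p both at w2.
(One branch shown.) All branches close.

Unsatisfiable (every branch closes)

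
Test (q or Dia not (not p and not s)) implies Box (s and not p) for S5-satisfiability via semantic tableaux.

Satisfiable

1. (q or Dia not (not p and not s)) implies Box (s and not p), 0
2. Box (s and not p), 0
3. s and not p, 0
4. s, 0
5. not p, 0
Accessibility: 0R0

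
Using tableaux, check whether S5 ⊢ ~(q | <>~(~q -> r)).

Tableau for the negation q | <>~(~q -> r):
1. q | <>~(~q -> r), w0
2. <>~(~q -> r), w0
3. ~(~q -> r), w1
4. ~q, w1
5. ~r, w1
Accessibility: w0Rw0, w0Rw1, w1Rw0, w1Rw1
The negation has an open branch (countermodel exists).

No, not valid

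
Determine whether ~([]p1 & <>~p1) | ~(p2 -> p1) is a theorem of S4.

Valid

Tableau for the negation ~(~([]p1 & <>~p1) | ~(p2 -> p1)):
1. ~(~([]p1 & <>~p1) | ~(p2 -> p1)), 0
2. []p1 & <>~p1, 0
3. p2 -> p1, 0
4. []p1, 0
5. <>~p1, 0
6. p1, 0
7. ~p1, 1
8. p1, 1
Accessibility: 0R0, 0R1, 1R1
Branch closes: p1 and ~p1 both at 1.
All branches of the negation close; one closing branch shown above.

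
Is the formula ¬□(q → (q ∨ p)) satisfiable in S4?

Unsatisfiable

1. ¬□(q → (q ∨ p)), u
2. ¬(q → (q ∨ p)), v   [¬□-rule on 1: fresh world v, uRv]
3. q, v   [¬→-rule on 2]
4. ¬(q ∨ p), v   [¬→-rule on 2]
5. ¬q, v   [¬∨-rule on 4]
6. ¬p, v   [¬∨-rule on 4]
Accessibility: uRu, uRv, vRv
Branch closes: q and ¬q both at v.
Every branch closes; the branch above is one of them.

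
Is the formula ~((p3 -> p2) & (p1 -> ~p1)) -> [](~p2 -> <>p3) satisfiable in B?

Satisfiable (open branch found)

1. ~((p3 -> p2) & (p1 -> ~p1)) -> [](~p2 -> <>p3), w0
2. [](~p2 -> <>p3), w0   [->-rule on 1 (branches; this branch)]
3. ~p2 -> <>p3, w0   [[]-rule on 2 via w0Rw0]
4. <>p3, w0   [->-rule on 3 (branches; this branch)]
5. p3, w1   [<>-rule on 4: fresh world w1, w0Rw1]
6. ~p2 -> <>p3, w1   [[]-rule on 2 via w0Rw1]
7. <>p3, w1   [->-rule on 6 (branches; this branch)]
8. p3, w2   [<>-rule on 7: fresh world w2, w1Rw2]
Accessibility: w0Rw0, w0Rw1, w1Rw0, w1Rw1, w1Rw2, w2Rw1, w2Rw2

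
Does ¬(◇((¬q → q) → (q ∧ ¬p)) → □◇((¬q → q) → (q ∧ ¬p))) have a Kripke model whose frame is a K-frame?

Yes, satisfiable

1. ¬(◇((¬q → q) → (q ∧ ¬p)) → □◇((¬q → q) → (q ∧ ¬p))), 0
2. ◇((¬q → q) → (q ∧ ¬p)), 0
3. ¬□◇((¬q → q) → (q ∧ ¬p)), 0
4. (¬q → q) → (q ∧ ¬p), 1
5. q ∧ ¬p, 1
6. q, 1
7. ¬p, 1
8. ¬◇((¬q → q) → (q ∧ ¬p)), 2
Accessibility: 0R1, 0R2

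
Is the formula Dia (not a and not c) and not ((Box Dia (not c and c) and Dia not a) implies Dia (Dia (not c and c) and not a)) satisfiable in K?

1. Dia (not a and not c) and not ((Box Dia (not c and c) and Dia not a) implies Dia (Dia (not c and c) and not a)), u
2. Dia (not a and not c), u
3. not ((Box Dia (not c and c) and Dia not a) implies Dia (Dia (not c and c) and not a)), u
4. Box Dia (not c and c) and Dia not a, u
5. not Dia (Dia (not c and c) and not a), u
6. Box Dia (not c and c), u
7. Dia not a, u
8. not a and not c, v
9. not a, v
10. not c, v
11. not (Dia (not c and c) and not a), v
12. Dia (not c and c), v
13. not Dia (not c and c), v
14. not a, w
15. not (Dia (not c and c) and not a), w
16. Dia (not c and c), w
17. not Dia (not c and c), w
18. not c and c, x
19. not c, x
20. c, x
Accessibility: uRv, uRw, vRx
Branch closes: c and not c both at x.
All branches of the tableau close; one closing branch shown above.

Unsatisfiable (every branch closes)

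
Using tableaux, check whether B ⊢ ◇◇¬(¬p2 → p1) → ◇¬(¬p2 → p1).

Tableau for the negation ¬(◇◇¬(¬p2 → p1) → ◇¬(¬p2 → p1)):
1. ¬(◇◇¬(¬p2 → p1) → ◇¬(¬p2 → p1)), w0
2. ◇◇¬(¬p2 → p1), w0
3. ¬◇¬(¬p2 → p1), w0
4. ¬p2 → p1, w0
5. p1, w0
6. ◇¬(¬p2 → p1), w1
7. ¬p2 → p1, w1
8. p1, w1
9. ¬(¬p2 → p1), w2
10. ¬p2, w2
11. ¬p1, w2
Accessibility: w0Rw0, w0Rw1, w1Rw0, w1Rw1, w1Rw2, w2Rw1, w2Rw2
The negation has an open branch (countermodel exists).

Not valid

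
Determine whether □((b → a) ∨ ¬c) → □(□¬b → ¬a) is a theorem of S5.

Tableau for the negation ¬(□((b → a) ∨ ¬c) → □(□¬b → ¬a)):
1. ¬(□((b → a) ∨ ¬c) → □(□¬b → ¬a)), u
2. □((b → a) ∨ ¬c), u   [¬→-rule on 1]
3. ¬□(□¬b → ¬a), u   [¬→-rule on 1]
4. (b → a) ∨ ¬c, u   [□-rule on 2 via uRu]
5. ¬c, u   [∨-rule on 4 (branches; this branch)]
6. ¬(□¬b → ¬a), v   [¬□-rule on 3: fresh world v, uRv]
7. □¬b, v   [¬→-rule on 6]
8. a, v   [¬→-rule on 6]
9. (b → a) ∨ ¬c, v   [□-rule on 2 via uRv]
10. ¬b, u   [□-rule on 7 via vRu]
11. ¬b, v   [□-rule on 7 via vRv]
12. ¬c, v   [∨-rule on 9 (branches; this branch)]
Accessibility: uRu, uRv, vRu, vRv
The negation has an open branch (countermodel exists).

Invalid (countermodel exists)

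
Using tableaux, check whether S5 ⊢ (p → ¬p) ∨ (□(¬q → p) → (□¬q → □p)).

Valid

Tableau for the negation ¬((p → ¬p) ∨ (□(¬q → p) → (□¬q → □p))):
1. ¬((p → ¬p) ∨ (□(¬q → p) → (□¬q → □p))), u
2. ¬(p → ¬p), u   [¬∨-rule on 1]
3. ¬(□(¬q → p) → (□¬q → □p)), u   [¬∨-rule on 1]
4. p, u   [¬→-rule on 2]
5. □(¬q → p), u   [¬→-rule on 3]
6. ¬(□¬q → □p), u   [¬→-rule on 3]
7. □¬q, u   [¬→-rule on 6]
8. ¬□p, u   [¬→-rule on 6]
9. ¬q → p, u   [□-rule on 5 via uRu]
10. ¬q, u   [□-rule on 7 via uRu]
11. ¬p, v   [¬□-rule on 8: fresh world v, uRv]
12. ¬q → p, v   [□-rule on 5 via uRv]
13. ¬q, v   [□-rule on 7 via uRv]
14. p, v   [→-rule on 12 (branches; this branch)]
Accessibility: uRu, uRv, vRu, vRv
Branch closes: p and ¬p both at v.
Every branch of the negation's tableau closes; the branch above is one of them.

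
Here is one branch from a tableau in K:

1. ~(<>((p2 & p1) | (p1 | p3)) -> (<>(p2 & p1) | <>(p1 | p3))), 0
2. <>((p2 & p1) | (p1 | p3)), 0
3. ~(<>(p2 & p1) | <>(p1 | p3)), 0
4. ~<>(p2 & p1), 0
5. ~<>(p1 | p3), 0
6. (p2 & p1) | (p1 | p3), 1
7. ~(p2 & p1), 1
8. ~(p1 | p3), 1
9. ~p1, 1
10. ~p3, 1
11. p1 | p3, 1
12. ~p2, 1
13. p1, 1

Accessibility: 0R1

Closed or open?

Closed

Both p1 and ~p1 appear at 1.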